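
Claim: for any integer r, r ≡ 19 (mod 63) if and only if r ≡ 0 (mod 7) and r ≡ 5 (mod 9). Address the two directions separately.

(⇒) fails and (⇐) fails.

(⟹) This fails: r = 19 gives 19 ≡ 19 (mod 63) but 19 ≡ 5 (mod 7), so the conjunction on the right does not hold.

(⟸) This fails: r = 14 satisfies both congruences on the right (14 ≡ 0 mod 7 and 14 ≡ 5 mod 9) yet 14 ≡ 14 (mod 63), not 19.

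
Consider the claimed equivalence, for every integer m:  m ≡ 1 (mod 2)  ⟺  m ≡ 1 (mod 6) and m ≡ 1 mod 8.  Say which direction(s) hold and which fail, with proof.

Only the converse holds.

(⟹) This fails: m = 3 gives 3 ≡ 1 (mod 2) but 3 ≡ 3 (mod 6), so the conjunction on the right does not hold.

(⟸) Conversely, if m ≡ 1 (mod 6) and m ≡ 1 (mod 8), then by the Chinese remainder theorem m ≡ 1 (mod 24). Since 1 ≡ 1 (mod 2) and 2 ∣ 24, we get m ≡ 1 (mod 2).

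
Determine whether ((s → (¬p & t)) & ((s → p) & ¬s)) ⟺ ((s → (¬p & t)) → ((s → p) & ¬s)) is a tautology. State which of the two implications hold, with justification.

(←) This fails. Under s = T, p = F, t = F, the left side is false but the right side is true.

(→) Assume the antecedent. If s is true, the antecedent cannot hold. If s is false, the consequent reduces to true regardless of the other variables. Either way the consequent holds.

Only the forward direction holds.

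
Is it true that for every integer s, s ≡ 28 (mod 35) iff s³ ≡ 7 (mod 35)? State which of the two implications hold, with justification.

(→) Suppose s ≡ 28 (mod 35). Write s = 35j + 28. Then (35j + 28)³ = 42875j³ + 102900j² + 82320j + 21952 = 35(1225j³ + 2940j² + 2352j + 627) + 7, so s³ ≡ 7 (mod 35).

(←) Conversely, suppose s³ ≡ 7 (mod 35). The only residue r in {0, …, 34} with r³ ≡ 7 (mod 35) is r = 28, so s ≡ 28 (mod 35).

Equivalent; both directions hold.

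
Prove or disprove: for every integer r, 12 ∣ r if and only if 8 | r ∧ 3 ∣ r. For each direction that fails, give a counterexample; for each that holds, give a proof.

(⟹) This fails: take r = 12. Certainly 12 ∣ 12, but 8 ∤ 12.

(⟸) Suppose 8 ∣ r and 3 ∣ r. Any common multiple of 8 and 3 is a multiple of their lcm; here gcd(8, 3) = 1, so lcm(8, 3) = 8·3 = 24, so 24 ∣ r. Since 12 ∣ 24, it follows that 12 ∣ r.

Only the converse holds.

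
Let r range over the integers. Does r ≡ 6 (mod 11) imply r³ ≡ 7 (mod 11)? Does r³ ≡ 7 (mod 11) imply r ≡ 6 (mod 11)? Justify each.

(→) Suppose r ≡ 6 (mod 11). Write r = 11j + 6. Then (11j + 6)³ = 1331j³ + 2178j² + 1188j + 216 = 11(121j³ + 198j² + 108j + 19) + 7, so r³ ≡ 7 (mod 11).

(←) Conversely, suppose r³ ≡ 7 (mod 11). The only residue r in {0, …, 10} with r³ ≡ 7 (mod 11) is r = 6, so r ≡ 6 (mod 11).

Equivalent; both directions hold.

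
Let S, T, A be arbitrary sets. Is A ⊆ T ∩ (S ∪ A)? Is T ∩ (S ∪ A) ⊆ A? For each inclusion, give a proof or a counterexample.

Forward inclusion. This inclusion fails. Take S = ∅, T = ∅, A = {1}; then 1 ∈ A but 1 ∉ T ∩ (S ∪ A).

Reverse inclusion. This inclusion fails. Take S = {1}, T = {1}, A = ∅; then 1 ∈ T ∩ (S ∪ A) but 1 ∉ A.

Neither inclusion holds.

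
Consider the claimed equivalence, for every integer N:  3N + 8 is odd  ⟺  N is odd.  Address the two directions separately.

[⇒] Suppose 3N + 8 is odd. Since 3 is odd, 3N and N have the same parity, so 3N + 8 ≡ N + 8 (mod 2). As 8 is even, 3N + 8 is odd exactly when N is odd. Thus N is odd.

[⇐] Conversely, suppose N is odd; write N = 2j + 1. Then 3N + 8 = 3·(2j + 1) + 8 = 2·3j + 11, which is odd.

Both directions hold.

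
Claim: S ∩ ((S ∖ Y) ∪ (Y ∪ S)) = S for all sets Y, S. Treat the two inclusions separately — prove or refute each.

Both inclusions hold; the sets are equal.

Forward inclusion. Let x ∈ S ∩ ((S ∖ Y) ∪ (Y ∪ S)). Then either x ∈ S and x ∉ Y; or x ∈ Y ∩ S. In each case x ∈ S, so S ∩ ((S ∖ Y) ∪ (Y ∪ S)) ⊆ S.

Reverse inclusion. Let x ∈ S. Then either x ∈ S and x ∉ Y; or x ∈ Y ∩ S. In each case x ∈ S ∩ ((S ∖ Y) ∪ (Y ∪ S)), so S ⊆ S ∩ ((S ∖ Y) ∪ (Y ∪ S)).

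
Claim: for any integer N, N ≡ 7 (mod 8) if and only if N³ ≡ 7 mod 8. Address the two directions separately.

Converse. For the converse, argue contrapositively. If N ≢ 7 (mod 8), then N is congruent to one of 0, 1, 2, 3, 4, 5, 6 modulo 8, and these give N³ ≡ 0, 1, 0, 3, 0, 5, 0 respectively — never 7.

Forward direction. Suppose N ≡ 7 (mod 8). Write N = 8j + 7. Then (8j + 7)³ = 512j³ + 1344j² + 1176j + 343 = 8(64j³ + 168j² + 147j + 42) + 7, so N³ ≡ 7 (mod 8).

Both directions hold; the statement is true.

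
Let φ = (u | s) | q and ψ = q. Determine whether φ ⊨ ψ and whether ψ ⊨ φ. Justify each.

[⇒] This fails. Under s = T, q = F, u = F, the left side is true but the right side is false.

[⇐] Assume the antecedent. If s is true, (u | s) | q reduces to true regardless of the other variables. If s is false, the antecedent forces (s = F, q = T, u = F) or (s = F, q = T, u = T), and (u | s) | q holds there. Either way (u | s) | q holds.

Only the reverse direction holds.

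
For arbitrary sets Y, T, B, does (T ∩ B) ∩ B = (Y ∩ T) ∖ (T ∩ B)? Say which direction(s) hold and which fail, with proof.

(⟹) This inclusion fails. Take Y = ∅, T = {1}, B = {1}; then 1 ∈ (T ∩ B) ∩ B but 1 ∉ (Y ∩ T) ∖ (T ∩ B).

(⟸) This inclusion fails. Take Y = {1}, T = {1}, B = ∅; then 1 ∈ (Y ∩ T) ∖ (T ∩ B) but 1 ∉ (T ∩ B) ∩ B.

Both inclusions fail.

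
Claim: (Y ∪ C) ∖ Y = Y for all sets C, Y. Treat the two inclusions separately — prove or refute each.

(⊆) This inclusion fails. Take C = {1}, Y = ∅; then 1 ∈ (Y ∪ C) ∖ Y but 1 ∉ Y.

(⊇) This inclusion fails. Take C = ∅, Y = {1}; then 1 ∈ Y but 1 ∉ (Y ∪ C) ∖ Y.

Both inclusions fail.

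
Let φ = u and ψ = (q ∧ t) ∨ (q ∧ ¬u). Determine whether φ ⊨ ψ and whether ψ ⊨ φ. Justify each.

Both directions fail.

(⟹) This fails. Under u = T, t = F, q = F, the left side is true but the right side is false.

(⟸) This fails. Under u = F, t = F, q = T, the left side is false but the right side is true.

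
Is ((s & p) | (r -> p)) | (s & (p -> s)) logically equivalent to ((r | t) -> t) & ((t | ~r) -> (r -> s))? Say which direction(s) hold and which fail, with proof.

Not equivalent: only (⇐) holds.

(→) This fails. Under t = F, s = T, p = F, r = T, the left side is true but the right side is false.

(←) Assume the antecedent. If r is true, the antecedent forces (t = T, s = T, p = F, r = T) or (t = T, s = T, p = T, r = T), and the consequent holds there. If r is false, the consequent reduces to true regardless of the other variables. Either way the consequent holds.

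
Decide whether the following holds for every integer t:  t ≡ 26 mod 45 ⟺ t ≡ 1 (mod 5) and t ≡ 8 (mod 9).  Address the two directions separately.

[⇒] Suppose t ≡ 26 (mod 45); write t = 45j + 26. Since 5 ∣ 45, reducing mod 5 gives t ≡ 26 ≡ 1 (mod 5); since 9 ∣ 45, reducing mod 9 gives t ≡ 26 ≡ 8 (mod 9).

[⇐] Conversely, if t ≡ 1 (mod 5) and t ≡ 8 (mod 9), then by the Chinese remainder theorem t ≡ 26 (mod 45). This is exactly t ≡ 26 (mod 45).

Equivalent; both directions hold.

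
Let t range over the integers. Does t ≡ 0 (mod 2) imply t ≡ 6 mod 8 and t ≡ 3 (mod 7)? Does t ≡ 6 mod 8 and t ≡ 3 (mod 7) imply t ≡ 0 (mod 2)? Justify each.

Only the reverse direction holds.

(→) This fails: t = 0 gives 0 ≡ 0 (mod 2) but 0 ≡ 0 (mod 8), so the conjunction on the right does not hold.

(←) Conversely, if t ≡ 6 (mod 8) and t ≡ 3 (mod 7), then by the Chinese remainder theorem t ≡ 38 (mod 56). Since 38 ≡ 0 (mod 2) and 2 ∣ 56, we get t ≡ 0 (mod 2).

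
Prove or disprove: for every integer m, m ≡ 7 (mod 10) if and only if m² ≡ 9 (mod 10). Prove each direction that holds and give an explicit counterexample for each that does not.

Converse. This fails: take m = 3. Then 3² = 9 ≡ 9 (mod 10), yet 3 ≡ 3 (mod 10), not 7.

Forward direction. Suppose m ≡ 7 (mod 10). Write m = 10j + 7. Then (10j + 7)² = 100j² + 140j + 49 = 10(10j² + 14j + 4) + 9, so m² ≡ 9 (mod 10).

Only the forward implication holds.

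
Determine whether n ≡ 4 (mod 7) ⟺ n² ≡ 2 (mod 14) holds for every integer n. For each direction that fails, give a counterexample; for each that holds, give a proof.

Both directions fail.

(⇒) This fails: take n = 11. Then 11 ≡ 4 (mod 7), but 11² = 121 ≡ 9 (mod 14), not 2.

(⇐) This fails: take n = 10. Then 10² = 100 ≡ 2 (mod 14), yet 10 ≡ 3 (mod 7), not 4.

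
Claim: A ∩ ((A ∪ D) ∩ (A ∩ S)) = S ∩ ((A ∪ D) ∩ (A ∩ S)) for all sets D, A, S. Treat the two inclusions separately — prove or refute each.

Both inclusions hold.

Forward inclusion. Let x ∈ A ∩ ((A ∪ D) ∩ (A ∩ S)). Then either x ∈ A ∩ S and x ∉ D; or x ∈ D ∩ A ∩ S. In each case x ∈ S ∩ ((A ∪ D) ∩ (A ∩ S)), so A ∩ ((A ∪ D) ∩ (A ∩ S)) ⊆ S ∩ ((A ∪ D) ∩ (A ∩ S)).

Reverse inclusion. Let x ∈ S ∩ ((A ∪ D) ∩ (A ∩ S)). Then either x ∈ A ∩ S and x ∉ D; or x ∈ D ∩ A ∩ S. In each case x ∈ A ∩ ((A ∪ D) ∩ (A ∩ S)), so S ∩ ((A ∪ D) ∩ (A ∩ S)) ⊆ A ∩ ((A ∪ D) ∩ (A ∩ S)).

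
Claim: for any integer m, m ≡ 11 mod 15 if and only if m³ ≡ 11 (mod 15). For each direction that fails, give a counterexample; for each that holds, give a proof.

Both directions hold.

(⟸) Suppose m³ ≡ 11 (mod 15). The only residue r in {0, …, 14} with r³ ≡ 11 (mod 15) is r = 11, so m ≡ 11 (mod 15).

(⟹) Suppose m ≡ 11 mod 15. Write m = 15j + 11. Then (15j + 11)³ = 3375j³ + 7425j² + 5445j + 1331 = 15(225j³ + 495j² + 363j + 88) + 11, so m³ ≡ 11 (mod 15).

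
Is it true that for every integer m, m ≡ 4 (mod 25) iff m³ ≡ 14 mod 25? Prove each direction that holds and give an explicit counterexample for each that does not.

Both implications hold.

Forward direction. Suppose m ≡ 4 (mod 25). Write m = 25j + 4. Then (25j + 4)³ = 15625j³ + 7500j² + 1200j + 64 = 25(625j³ + 300j² + 48j + 2) + 14, so m³ ≡ 14 (mod 25).

Converse. Suppose m³ ≡ 14 (mod 25). The only residue r in {0, …, 24} with r³ ≡ 14 (mod 25) is r = 4, so m ≡ 4 (mod 25).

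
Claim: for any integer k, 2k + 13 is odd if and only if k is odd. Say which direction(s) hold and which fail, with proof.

Forward direction. This fails: take k = 0. Then 2k + 13 = 13, which is odd, yet k = 0 is even, not odd.

Converse. Suppose k is odd. Since 2 is even, 2k is even for every k, so 2k + 13 has the same parity as 13, which is odd. Hence 2k + 13 is odd.

(⇒) fails; (⇐) holds.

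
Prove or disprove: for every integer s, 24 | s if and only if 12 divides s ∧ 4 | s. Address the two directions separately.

Only the forward implication holds.

(→) If 24 ∣ s, write s = 24q. Since 24 = 2·12, s = 12·(2q), so 12 ∣ s; and since 24 = 6·4, s = 4·(6q), so 4 ∣ s.

(←) This fails: take s = 12. Both 12 ∣ 12 and 4 ∣ 12, yet 12 is not a multiple of 24 (since 12 = 0·24 + 12), so 24 ∤ 12.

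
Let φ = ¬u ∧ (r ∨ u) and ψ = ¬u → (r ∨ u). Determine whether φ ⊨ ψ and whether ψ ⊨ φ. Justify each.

Only the forward direction holds.

(→) Assume the antecedent. If u is true, the antecedent cannot hold. If u is false, the antecedent forces (u = F, r = T), and ¬u → (r ∨ u) holds there. Either way ¬u → (r ∨ u) holds.

(←) This fails. Under u = T, r = F, the left side is false but the right side is true.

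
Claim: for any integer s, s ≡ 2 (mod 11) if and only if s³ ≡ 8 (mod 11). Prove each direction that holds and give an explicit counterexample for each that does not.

(←) Suppose s³ ≡ 8 (mod 11). The only residue r in {0, …, 10} with r³ ≡ 8 (mod 11) is r = 2, so s ≡ 2 (mod 11).

(→) Suppose s ≡ 2 (mod 11). Write s = 11j + 2. Then (11j + 2)³ = 1331j³ + 726j² + 132j + 8 = 11(121j³ + 66j² + 12j) + 8, so s³ ≡ 8 (mod 11).

Equivalent; both directions hold.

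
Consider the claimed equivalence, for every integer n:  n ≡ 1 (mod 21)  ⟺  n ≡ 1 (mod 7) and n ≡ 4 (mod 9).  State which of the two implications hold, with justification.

[⇐] If n ≡ 1 (mod 7) and n ≡ 4 (mod 9), then by the Chinese remainder theorem n ≡ 22 (mod 63). Since 22 ≡ 1 (mod 21) and 21 ∣ 63, we get n ≡ 1 (mod 21).

[⇒] This fails: n = 1 gives 1 ≡ 1 (mod 21) but 1 ≡ 1 (mod 9), so the conjunction on the right does not hold.

(⇒) fails; (⇐) holds.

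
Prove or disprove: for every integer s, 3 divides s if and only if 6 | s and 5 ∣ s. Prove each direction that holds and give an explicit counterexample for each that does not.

Only the converse holds.

[⇒] This fails: take s = 3. Certainly 3 ∣ 3, but 6 ∤ 3.

[⇐] Suppose 6 ∣ s and 5 ∣ s. Any common multiple of 6 and 5 is a multiple of their lcm; here gcd(6, 5) = 1, so lcm(6, 5) = 6·5 = 30, so 30 ∣ s. Since 3 ∣ 30, it follows that 3 ∣ s.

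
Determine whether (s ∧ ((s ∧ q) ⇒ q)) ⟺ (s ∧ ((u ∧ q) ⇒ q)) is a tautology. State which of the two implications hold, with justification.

The biconditional holds.

(⟹) Assume the antecedent. If u is true, the antecedent forces (u = T, s = T, q = F) or (u = T, s = T, q = T), and s ∧ ((u ∧ q) ⇒ q) holds there. If u is false, the antecedent forces (u = F, s = T, q = F) or (u = F, s = T, q = T), and s ∧ ((u ∧ q) ⇒ q) holds there. Either way s ∧ ((u ∧ q) ⇒ q) holds.

(⟸) Assume the antecedent. If u is true, the antecedent forces (u = T, s = T, q = F) or (u = T, s = T, q = T), and s ∧ ((s ∧ q) ⇒ q) holds there. If u is false, the antecedent forces (u = F, s = T, q = F) or (u = F, s = T, q = T), and s ∧ ((s ∧ q) ⇒ q) holds there. Either way s ∧ ((s ∧ q) ⇒ q) holds.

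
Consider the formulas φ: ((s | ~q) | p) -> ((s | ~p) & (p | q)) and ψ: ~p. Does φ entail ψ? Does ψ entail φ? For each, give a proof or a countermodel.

(⇒) fails and (⇐) fails.

Forward direction. This fails. Under p = T, q = F, s = T, the left side is true but the right side is false.

Converse. This fails. Under p = F, q = F, s = F, the left side is false but the right side is true.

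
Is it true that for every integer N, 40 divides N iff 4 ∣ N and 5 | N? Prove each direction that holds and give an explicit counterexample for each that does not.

Forward direction. If 40 ∣ N, write N = 40q. Since 40 = 10·4, N = 4·(10q), so 4 ∣ N; and since 40 = 8·5, N = 5·(8q), so 5 ∣ N.

Converse. This fails: take N = 20. Both 4 ∣ 20 and 5 ∣ 20, yet 20 is not a multiple of 40 (since 20 = 0·40 + 20), so 40 ∤ 20.

Only the forward direction holds.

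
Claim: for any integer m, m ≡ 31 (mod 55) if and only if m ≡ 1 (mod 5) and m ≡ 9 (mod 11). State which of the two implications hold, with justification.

Both directions hold; the statement is true.

(⇒) Suppose m ≡ 31 (mod 55); write m = 55j + 31. Since 5 ∣ 55, reducing mod 5 gives m ≡ 31 ≡ 1 (mod 5); since 11 ∣ 55, reducing mod 11 gives m ≡ 31 ≡ 9 (mod 11).

(⇐) Conversely, if m ≡ 1 (mod 5) and m ≡ 9 (mod 11), then by the Chinese remainder theorem m ≡ 31 (mod 55). This is exactly m ≡ 31 (mod 55).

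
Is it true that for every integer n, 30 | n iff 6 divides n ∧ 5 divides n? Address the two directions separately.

Both implications hold.

[⇒] If 30 ∣ n, write n = 30q. Since 30 = 5·6, n = 6·(5q), so 6 ∣ n; and since 30 = 6·5, n = 5·(6q), so 5 ∣ n.

[⇐] Suppose 6 ∣ n and 5 ∣ n. Any common multiple of 6 and 5 is a multiple of their lcm; here gcd(6, 5) = 1, so lcm(6, 5) = 6·5 = 30, so 30 ∣ n.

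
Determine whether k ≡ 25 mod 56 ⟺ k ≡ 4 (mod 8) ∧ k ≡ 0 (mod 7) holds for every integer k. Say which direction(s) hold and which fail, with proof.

Neither implication holds.

(→) This fails: k = 25 gives 25 ≡ 25 (mod 56) but 25 ≡ 1 (mod 8), so the conjunction on the right does not hold.

(←) This fails: k = 28 satisfies both congruences on the right (28 ≡ 4 mod 8 and 28 ≡ 0 mod 7) yet 28 ≡ 28 (mod 56), not 25.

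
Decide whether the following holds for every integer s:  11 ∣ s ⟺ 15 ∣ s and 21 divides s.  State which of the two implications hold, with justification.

[⇒] This fails: take s = 11. Certainly 11 ∣ 11, but 15 ∤ 11.

[⇐] This fails: take s = 105. Both 15 ∣ 105 and 21 ∣ 105, yet 105 is not a multiple of 11 (since 105 = 9·11 + 6), so 11 ∤ 105.

(⇒) fails and (⇐) fails.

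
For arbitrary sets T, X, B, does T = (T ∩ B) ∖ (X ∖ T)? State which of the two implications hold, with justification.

The sets are not equal: only the reverse inclusion holds.

Reverse inclusion. Let x ∈ (T ∩ B) ∖ (X ∖ T). Then either x ∈ T ∩ B and x ∉ X; or x ∈ T ∩ X ∩ B. In each case x ∈ T, so (T ∩ B) ∖ (X ∖ T) ⊆ T.

Forward inclusion. This inclusion fails. Take T = {1}, X = ∅, B = ∅; then 1 ∈ T but 1 ∉ (T ∩ B) ∖ (X ∖ T).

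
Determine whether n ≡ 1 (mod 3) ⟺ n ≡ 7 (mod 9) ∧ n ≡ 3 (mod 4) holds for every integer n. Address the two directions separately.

(⇒) fails; (⇐) holds.

(⟸) If n ≡ 7 (mod 9) and n ≡ 3 (mod 4), then by the Chinese remainder theorem n ≡ 7 (mod 36). Since 7 ≡ 1 (mod 3) and 3 ∣ 36, we get n ≡ 1 (mod 3).

(⟹) This fails: n = 1 gives 1 ≡ 1 (mod 3) but 1 ≡ 1 (mod 9), so the conjunction on the right does not hold.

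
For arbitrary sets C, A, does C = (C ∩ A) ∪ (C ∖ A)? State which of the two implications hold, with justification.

(⟸) Let x ∈ (C ∩ A) ∪ (C ∖ A). Then either x ∈ C and x ∉ A; or x ∈ C ∩ A. In each case x ∈ C, so (C ∩ A) ∪ (C ∖ A) ⊆ C.

(⟹) Let x ∈ C. Then either x ∈ C and x ∉ A; or x ∈ C ∩ A. In each case x ∈ (C ∩ A) ∪ (C ∖ A), so C ⊆ (C ∩ A) ∪ (C ∖ A).

The two sets are equal.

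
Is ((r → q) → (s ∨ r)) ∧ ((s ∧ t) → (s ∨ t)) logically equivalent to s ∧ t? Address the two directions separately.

(⇒) fails; (⇐) holds.

(→) This fails. Under s = T, r = F, q = F, t = F, the left side is true but the right side is false.

(←) Assume the antecedent. If s is true, the consequent reduces to true regardless of the other variables. If s is false, the antecedent cannot hold. Either way the consequent holds.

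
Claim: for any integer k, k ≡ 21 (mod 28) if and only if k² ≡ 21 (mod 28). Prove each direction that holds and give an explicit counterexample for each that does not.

(⟹) Suppose k ≡ 21 (mod 28). Write k = 28j + 21. Then (28j + 21)² = 784j² + 1176j + 441 = 28(28j² + 42j + 15) + 21, so k² ≡ 21 (mod 28).

(⟸) This fails: take k = 7. Then 7² = 49 ≡ 21 (mod 28), yet 7 ≡ 7 (mod 28), not 21.

(⇒) holds; (⇐) fails.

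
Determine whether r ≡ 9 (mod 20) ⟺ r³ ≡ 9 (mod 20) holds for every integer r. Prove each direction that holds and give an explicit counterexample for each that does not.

Both implications hold.

(⇐) Suppose r³ ≡ 9 (mod 20). The only residue r in {0, …, 19} with r³ ≡ 9 (mod 20) is r = 9, so r ≡ 9 (mod 20).

(⇒) Suppose r ≡ 9 (mod 20). Write r = 20j + 9. Then (20j + 9)³ = 8000j³ + 10800j² + 4860j + 729 = 20(400j³ + 540j² + 243j + 36) + 9, so r³ ≡ 9 (mod 20).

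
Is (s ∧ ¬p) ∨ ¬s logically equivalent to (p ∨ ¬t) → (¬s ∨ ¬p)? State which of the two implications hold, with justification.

Forward direction. Assume the antecedent. If s is true, the antecedent forces (s = T, t = F, p = F) or (s = T, t = T, p = F), and (p ∨ ¬t) → (¬s ∨ ¬p) holds there. If s is false, (p ∨ ¬t) → (¬s ∨ ¬p) reduces to true regardless of the other variables. Either way (p ∨ ¬t) → (¬s ∨ ¬p) holds.

Converse. Assume the antecedent. If s is true, the antecedent forces (s = T, t = F, p = F) or (s = T, t = T, p = F), and (s ∧ ¬p) ∨ ¬s holds there. If s is false, (s ∧ ¬p) ∨ ¬s reduces to true regardless of the other variables. Either way (s ∧ ¬p) ∨ ¬s holds.

Both implications hold.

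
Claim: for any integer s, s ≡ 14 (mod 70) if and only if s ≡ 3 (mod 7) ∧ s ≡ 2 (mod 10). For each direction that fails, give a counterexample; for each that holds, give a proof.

(⟹) This fails: s = 14 gives 14 ≡ 14 (mod 70) but 14 ≡ 0 (mod 7), so the conjunction on the right does not hold.

(⟸) This fails: s = 52 satisfies both congruences on the right (52 ≡ 3 mod 7 and 52 ≡ 2 mod 10) yet 52 ≡ 52 (mod 70), not 14.

Neither direction holds.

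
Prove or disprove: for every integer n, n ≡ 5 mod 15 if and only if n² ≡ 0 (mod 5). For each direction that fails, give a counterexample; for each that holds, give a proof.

(←) This fails: take n = 0. Then 0² = 0 ≡ 0 (mod 5), yet 0 ≡ 0 (mod 15), not 5.

(→) Suppose n ≡ 5 (mod 15). Then n² ≡ 5² = 25 (mod 15), and since 5 ∣ 15, also n² ≡ 0 (mod 5).

Only the forward implication holds.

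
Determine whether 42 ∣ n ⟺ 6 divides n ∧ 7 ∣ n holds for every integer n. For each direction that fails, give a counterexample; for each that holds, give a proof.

(⟹) If 42 ∣ n, write n = 42q. Since 42 = 7·6, n = 6·(7q), so 6 ∣ n; and since 42 = 6·7, n = 7·(6q), so 7 ∣ n.

(⟸) Suppose 6 ∣ n and 7 ∣ n. Any common multiple of 6 and 7 is a multiple of their lcm; here gcd(6, 7) = 1, so lcm(6, 7) = 6·7 = 42, so 42 ∣ n.

Both implications hold.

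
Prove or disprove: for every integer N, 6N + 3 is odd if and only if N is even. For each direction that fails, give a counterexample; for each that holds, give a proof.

Only the reverse direction holds.

(⇒) This fails: take N = 5. Then 6N + 3 = 33, which is odd, yet N = 5 is odd, not even.

(⇐) Suppose N is even. Since 6 is even, 6N is even for every N, so 6N + 3 has the same parity as 3, which is odd. Hence 6N + 3 is odd.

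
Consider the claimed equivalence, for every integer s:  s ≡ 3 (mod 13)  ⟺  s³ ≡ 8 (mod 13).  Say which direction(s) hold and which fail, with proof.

(⇒) fails and (⇐) fails.

(⇒) This fails: take s = 3. Then 3 ≡ 3 (mod 13), but 3³ = 27 ≡ 1 (mod 13), not 8.

(⇐) This fails: take s = 2. Then 2³ = 8 ≡ 8 (mod 13), yet 2 ≡ 2 (mod 13), not 3.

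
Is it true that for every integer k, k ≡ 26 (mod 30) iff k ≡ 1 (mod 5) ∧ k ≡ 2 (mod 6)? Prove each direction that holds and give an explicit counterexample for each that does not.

[⇐] If k ≡ 1 (mod 5) and k ≡ 2 (mod 6), then by the Chinese remainder theorem k ≡ 26 (mod 30). This is exactly k ≡ 26 (mod 30).

[⇒] Suppose k ≡ 26 (mod 30); write k = 30j + 26. Since 5 ∣ 30, reducing mod 5 gives k ≡ 26 ≡ 1 (mod 5); since 6 ∣ 30, reducing mod 6 gives k ≡ 26 ≡ 2 (mod 6).

The biconditional holds.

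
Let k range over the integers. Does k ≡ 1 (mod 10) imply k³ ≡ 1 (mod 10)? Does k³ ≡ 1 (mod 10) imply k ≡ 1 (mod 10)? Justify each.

[⇒] Suppose k ≡ 1 (mod 10). Write k = 10j + 1. Then (10j + 1)³ = 1000j³ + 300j² + 30j + 1 = 10(100j³ + 30j² + 3j) + 1, so k³ ≡ 1 (mod 10).

[⇐] For the converse, argue contrapositively. If k ≢ 1 (mod 10), then k is congruent to one of 0, 2, 3, 4, 5, 6, 7, 8, 9 modulo 10, and these give k³ ≡ 0, 8, 7, 4, 5, 6, 3, 2, 9 respectively — never 1.

Both implications hold.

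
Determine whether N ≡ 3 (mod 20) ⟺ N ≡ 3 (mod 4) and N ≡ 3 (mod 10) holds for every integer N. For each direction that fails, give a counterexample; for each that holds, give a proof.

Both directions hold; the statement is true.

Forward direction. Suppose N ≡ 3 (mod 20); write N = 20j + 3. Since 4 ∣ 20, reducing mod 4 gives N ≡ 3 (mod 4); since 10 ∣ 20, reducing mod 10 gives N ≡ 3 (mod 10).

Converse. If N ≡ 3 (mod 4) and N ≡ 3 (mod 10), then by the Chinese remainder theorem N ≡ 3 (mod 20). This is exactly N ≡ 3 (mod 20).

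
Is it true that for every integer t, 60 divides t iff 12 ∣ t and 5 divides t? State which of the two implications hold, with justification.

Both directions hold.

(⇒) If 60 ∣ t, write t = 60q. Since 60 = 5·12, t = 12·(5q), so 12 ∣ t; and since 60 = 12·5, t = 5·(12q), so 5 ∣ t.

(⇐) Suppose 12 ∣ t and 5 ∣ t. Any common multiple of 12 and 5 is a multiple of their lcm; here gcd(12, 5) = 1, so lcm(12, 5) = 12·5 = 60, so 60 ∣ t.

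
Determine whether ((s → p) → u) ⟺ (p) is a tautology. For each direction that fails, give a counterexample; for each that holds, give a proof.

Forward direction. This fails. Under p = F, s = T, u = F, the left side is true but the right side is false.

Converse. This fails. Under p = T, s = F, u = F, the left side is false but the right side is true.

(⇒) fails and (⇐) fails.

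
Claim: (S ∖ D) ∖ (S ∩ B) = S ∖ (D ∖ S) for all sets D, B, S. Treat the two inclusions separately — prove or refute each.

(⊆) holds; (⊇) fails.

(⟹) Let x ∈ (S ∖ D) ∖ (S ∩ B). Then x ∈ S and x ∉ D, B, from which x ∈ S ∖ (D ∖ S).

(⟸) This inclusion fails. Take D = {1}, B = ∅, S = {1}; then 1 ∈ S ∖ (D ∖ S) but 1 ∉ (S ∖ D) ∖ (S ∩ B).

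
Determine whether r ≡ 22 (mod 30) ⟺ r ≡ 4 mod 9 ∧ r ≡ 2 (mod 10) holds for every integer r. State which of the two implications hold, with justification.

(⇐) If r ≡ 4 (mod 9) and r ≡ 2 (mod 10), then by the Chinese remainder theorem r ≡ 22 (mod 90). Since 22 ≡ 22 (mod 30) and 30 ∣ 90, we get r ≡ 22 (mod 30).

(⇒) This fails: r = 82 gives 82 ≡ 22 (mod 30) but 82 ≡ 1 (mod 9), so the conjunction on the right does not hold.

Only the converse holds.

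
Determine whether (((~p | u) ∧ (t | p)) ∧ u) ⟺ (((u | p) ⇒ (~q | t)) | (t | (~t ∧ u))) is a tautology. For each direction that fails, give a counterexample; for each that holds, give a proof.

Converse. This fails. Under p = F, u = F, t = F, q = F, the left side is false but the right side is true.

Forward direction. Assume the antecedent. If u is true, the consequent reduces to true regardless of the other variables. If u is false, the antecedent cannot hold. Either way the consequent holds.

(⇒) holds; (⇐) fails.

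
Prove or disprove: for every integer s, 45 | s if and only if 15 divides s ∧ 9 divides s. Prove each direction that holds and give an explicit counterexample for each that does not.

(⟹) If 45 ∣ s, write s = 45q. Since 45 = 3·15, s = 15·(3q), so 15 ∣ s; and since 45 = 5·9, s = 9·(5q), so 9 ∣ s.

(⟸) Suppose 15 ∣ s and 9 ∣ s. Any common multiple of 15 and 9 is a multiple of their lcm; here lcm(15, 9) = 15·9/gcd(15, 9) = 135/3 = 45, so 45 ∣ s.

Both directions hold; the statement is true.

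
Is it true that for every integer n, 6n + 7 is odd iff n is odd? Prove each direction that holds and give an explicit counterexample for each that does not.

Forward direction. This fails: take n = 2. Then 6n + 7 = 19, which is odd, yet n = 2 is even, not odd.

Converse. Suppose n is odd. Since 6 is even, 6n is even for every n, so 6n + 7 has the same parity as 7, which is odd. Hence 6n + 7 is odd.

Only the converse holds.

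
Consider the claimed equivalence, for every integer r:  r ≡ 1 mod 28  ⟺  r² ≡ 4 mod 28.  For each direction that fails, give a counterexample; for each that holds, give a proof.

(⟹) This fails: take r = 1. Then 1 ≡ 1 (mod 28), but 1² = 1 ≡ 1 (mod 28), not 4.

(⟸) This fails: take r = 2. Then 2² = 4 ≡ 4 (mod 28), yet 2 ≡ 2 (mod 28), not 1.

(⇒) fails and (⇐) fails.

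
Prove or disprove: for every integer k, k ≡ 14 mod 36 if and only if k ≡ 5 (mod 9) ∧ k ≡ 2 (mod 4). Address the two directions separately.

(⇐) If k ≡ 5 (mod 9) and k ≡ 2 (mod 4), then by the Chinese remainder theorem k ≡ 14 (mod 36). This is exactly k ≡ 14 (mod 36).

(⇒) Suppose k ≡ 14 (mod 36); write k = 36j + 14. Since 9 ∣ 36, reducing mod 9 gives k ≡ 14 ≡ 5 (mod 9); since 4 ∣ 36, reducing mod 4 gives k ≡ 14 ≡ 2 (mod 4).

The biconditional holds.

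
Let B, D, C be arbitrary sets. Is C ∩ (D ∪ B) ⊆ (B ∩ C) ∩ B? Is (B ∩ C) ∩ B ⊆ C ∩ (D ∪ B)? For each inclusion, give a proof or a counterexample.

Only the reverse inclusion holds.

Forward inclusion. This inclusion fails. Take B = ∅, D = {1}, C = {1}; then 1 ∈ C ∩ (D ∪ B) but 1 ∉ (B ∩ C) ∩ B.

Reverse inclusion. Let x ∈ (B ∩ C) ∩ B. Then either x ∈ B ∩ C and x ∉ D; or x ∈ B ∩ D ∩ C. In each case x ∈ C ∩ (D ∪ B), so (B ∩ C) ∩ B ⊆ C ∩ (D ∪ B).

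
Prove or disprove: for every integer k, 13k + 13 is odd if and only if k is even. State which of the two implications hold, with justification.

(⟹) Suppose 13k + 13 is odd. Since 13 is odd, 13k and k have the same parity, so 13k + 13 ≡ k + 13 (mod 2). As 13 is odd, 13k + 13 is odd exactly when k is even. Thus k is even.

(⟸) Conversely, suppose k is even; write k = 2j. Then 13k + 13 = 13·(2j) + 13 = 2·13j + 13, which is odd.

Both directions hold; the statement is true.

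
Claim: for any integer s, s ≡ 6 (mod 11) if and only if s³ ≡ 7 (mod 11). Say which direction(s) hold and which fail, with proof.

The biconditional holds.

Forward direction. Suppose s ≡ 6 (mod 11). Write s = 11j + 6. Then (11j + 6)³ = 1331j³ + 2178j² + 1188j + 216 = 11(121j³ + 198j² + 108j + 19) + 7, so s³ ≡ 7 (mod 11).

Converse. Suppose s³ ≡ 7 (mod 11). The only residue r in {0, …, 10} with r³ ≡ 7 (mod 11) is r = 6, so s ≡ 6 (mod 11).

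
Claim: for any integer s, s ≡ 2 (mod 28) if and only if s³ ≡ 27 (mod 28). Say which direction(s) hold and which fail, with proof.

(⟹) This fails: take s = 2. Then 2 ≡ 2 (mod 28), but 2³ = 8 ≡ 8 (mod 28), not 27.

(⟸) This fails: take s = 3. Then 3³ = 27 ≡ 27 (mod 28), yet 3 ≡ 3 (mod 28), not 2.

(⇒) fails and (⇐) fails.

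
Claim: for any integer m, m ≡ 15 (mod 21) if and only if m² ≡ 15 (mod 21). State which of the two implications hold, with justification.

Only the forward direction holds.

(⇐) This fails: take m = 6. Then 6² = 36 ≡ 15 (mod 21), yet 6 ≡ 6 (mod 21), not 15.

(⇒) Suppose m ≡ 15 (mod 21). Write m = 21j + 15. Then (21j + 15)² = 441j² + 630j + 225 = 21(21j² + 30j + 10) + 15, so m² ≡ 15 (mod 21).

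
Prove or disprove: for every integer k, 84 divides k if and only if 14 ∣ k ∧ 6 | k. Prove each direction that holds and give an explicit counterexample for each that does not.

Not equivalent: only (⇒) holds.

(⟸) This fails: take k = 42. Both 14 ∣ 42 and 6 ∣ 42, yet 42 is not a multiple of 84 (since 42 = 0·84 + 42), so 84 ∤ 42.

(⟹) If 84 ∣ k, write k = 84q. Since 84 = 6·14, k = 14·(6q), so 14 ∣ k; and since 84 = 14·6, k = 6·(14q), so 6 ∣ k.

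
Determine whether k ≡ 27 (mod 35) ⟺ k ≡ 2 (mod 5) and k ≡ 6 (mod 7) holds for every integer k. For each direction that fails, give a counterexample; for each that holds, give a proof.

The biconditional holds.

(⇒) Suppose k ≡ 27 (mod 35); write k = 35j + 27. Since 5 ∣ 35, reducing mod 5 gives k ≡ 27 ≡ 2 (mod 5); since 7 ∣ 35, reducing mod 7 gives k ≡ 27 ≡ 6 (mod 7).

(⇐) Conversely, if k ≡ 2 (mod 5) and k ≡ 6 (mod 7), then by the Chinese remainder theorem k ≡ 27 (mod 35). This is exactly k ≡ 27 (mod 35).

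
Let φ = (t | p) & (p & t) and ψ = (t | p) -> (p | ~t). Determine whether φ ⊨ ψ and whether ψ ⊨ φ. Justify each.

(⇐) This fails. Under t = F, p = F, the left side is false but the right side is true.

(⇒) Assume the antecedent. If t is true, the antecedent forces (t = T, p = T), and (t | p) -> (p | ~t) holds there. If t is false, the antecedent cannot hold. Either way (t | p) -> (p | ~t) holds.

(⇒) holds; (⇐) fails.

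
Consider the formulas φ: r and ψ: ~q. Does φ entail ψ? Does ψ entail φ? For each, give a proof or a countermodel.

(⇒) fails and (⇐) fails.

(⇒) This fails. Under q = T, r = T, the left side is true but the right side is false.

(⇐) This fails. Under q = F, r = F, the left side is false but the right side is true.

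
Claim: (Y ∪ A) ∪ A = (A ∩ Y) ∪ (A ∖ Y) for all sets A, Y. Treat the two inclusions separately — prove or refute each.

(⊇) Let x ∈ (A ∩ Y) ∪ (A ∖ Y). Then either x ∈ A and x ∉ Y; or x ∈ A ∩ Y. In each case x ∈ (Y ∪ A) ∪ A, so (A ∩ Y) ∪ (A ∖ Y) ⊆ (Y ∪ A) ∪ A.

(⊆) This inclusion fails. Take A = ∅, Y = {1}; then 1 ∈ (Y ∪ A) ∪ A but 1 ∉ (A ∩ Y) ∪ (A ∖ Y).

Only the reverse inclusion holds.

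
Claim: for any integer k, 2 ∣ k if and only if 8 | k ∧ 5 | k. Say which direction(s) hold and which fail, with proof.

[⇐] Suppose 8 ∣ k and 5 ∣ k. Any common multiple of 8 and 5 is a multiple of their lcm; here gcd(8, 5) = 1, so lcm(8, 5) = 8·5 = 40, so 40 ∣ k. Since 2 ∣ 40, it follows that 2 ∣ k.

[⇒] This fails: take k = 2. Certainly 2 ∣ 2, but 8 ∤ 2.

Only the reverse direction holds.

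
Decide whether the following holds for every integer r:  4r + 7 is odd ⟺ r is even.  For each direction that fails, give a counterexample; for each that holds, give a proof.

(→) This fails: take r = 5. Then 4r + 7 = 27, which is odd, yet r = 5 is odd, not even.

(←) Suppose r is even. Since 4 is even, 4r is even for every r, so 4r + 7 has the same parity as 7, which is odd. Hence 4r + 7 is odd.

The forward direction fails; the converse holds.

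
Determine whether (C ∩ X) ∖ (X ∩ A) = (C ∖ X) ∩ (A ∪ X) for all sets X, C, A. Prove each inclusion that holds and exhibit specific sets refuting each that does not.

(⊆) This inclusion fails. Take X = {1}, C = {1}, A = ∅; then 1 ∈ (C ∩ X) ∖ (X ∩ A) but 1 ∉ (C ∖ X) ∩ (A ∪ X).

(⊇) This inclusion fails. Take X = ∅, C = {1}, A = {1}; then 1 ∈ (C ∖ X) ∩ (A ∪ X) but 1 ∉ (C ∩ X) ∖ (X ∩ A).

(⊆) fails and (⊇) fails.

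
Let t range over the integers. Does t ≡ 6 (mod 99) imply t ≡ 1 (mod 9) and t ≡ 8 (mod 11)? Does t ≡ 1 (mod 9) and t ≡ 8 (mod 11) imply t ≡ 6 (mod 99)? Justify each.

(→) This fails: t = 6 gives 6 ≡ 6 (mod 99) but 6 ≡ 6 (mod 9), so the conjunction on the right does not hold.

(←) This fails: t = 19 satisfies both congruences on the right (19 ≡ 1 mod 9 and 19 ≡ 8 mod 11) yet 19 ≡ 19 (mod 99), not 6.

Both directions fail.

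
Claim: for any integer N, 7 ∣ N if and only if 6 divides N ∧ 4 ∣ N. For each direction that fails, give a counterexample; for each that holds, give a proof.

Neither implication holds.

[⇒] This fails: take N = 7. Certainly 7 ∣ 7, but 6 ∤ 7.

[⇐] This fails: take N = 12. Both 6 ∣ 12 and 4 ∣ 12, yet 12 is not a multiple of 7 (since 12 = 1·7 + 5), so 7 ∤ 12.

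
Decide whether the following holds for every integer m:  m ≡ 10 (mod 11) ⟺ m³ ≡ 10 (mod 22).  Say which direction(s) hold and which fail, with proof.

(⇒) This fails: take m = 21. Then 21 ≡ 10 (mod 11), but 21³ = 9261 ≡ 21 (mod 22), not 10.

(⇐) Conversely, the residues r modulo 22 with r³ ≡ 10 (mod 22) are exactly {10}, and each is ≡ 10 (mod 11).

Only the reverse direction holds.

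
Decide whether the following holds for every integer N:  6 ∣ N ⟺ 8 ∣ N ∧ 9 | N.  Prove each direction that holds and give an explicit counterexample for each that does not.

Not equivalent: only (⇐) holds.

(⟹) This fails: take N = 6. Certainly 6 ∣ 6, but 8 ∤ 6.

(⟸) Suppose 8 ∣ N and 9 ∣ N. Any common multiple of 8 and 9 is a multiple of their lcm; here gcd(8, 9) = 1, so lcm(8, 9) = 8·9 = 72, so 72 ∣ N. Since 6 ∣ 72, it follows that 6 ∣ N.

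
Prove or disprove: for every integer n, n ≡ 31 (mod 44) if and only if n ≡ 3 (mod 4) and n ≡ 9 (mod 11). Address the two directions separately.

(→) Suppose n ≡ 31 (mod 44); write n = 44j + 31. Since 4 ∣ 44, reducing mod 4 gives n ≡ 31 ≡ 3 (mod 4); since 11 ∣ 44, reducing mod 11 gives n ≡ 31 ≡ 9 (mod 11).

(←) Conversely, if n ≡ 3 (mod 4) and n ≡ 9 (mod 11), then by the Chinese remainder theorem n ≡ 31 (mod 44). This is exactly n ≡ 31 (mod 44).

Both directions hold; the statement is true.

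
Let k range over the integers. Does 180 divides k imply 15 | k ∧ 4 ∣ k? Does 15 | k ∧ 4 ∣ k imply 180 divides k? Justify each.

(⟹) If 180 ∣ k, write k = 180q. Since 180 = 12·15, k = 15·(12q), so 15 ∣ k; and since 180 = 45·4, k = 4·(45q), so 4 ∣ k.

(⟸) This fails: take k = 60. Both 15 ∣ 60 and 4 ∣ 60, yet 60 is not a multiple of 180 (since 60 = 0·180 + 60), so 180 ∤ 60.

Only the forward implication holds.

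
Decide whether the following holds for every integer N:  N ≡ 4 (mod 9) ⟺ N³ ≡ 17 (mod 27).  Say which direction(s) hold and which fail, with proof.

Neither direction holds.

[⇒] This fails: take N = 4. Then 4 ≡ 4 (mod 9), but 4³ = 64 ≡ 10 (mod 27), not 17.

[⇐] This fails: take N = 5. Then 5³ = 125 ≡ 17 (mod 27), yet 5 ≡ 5 (mod 9), not 4.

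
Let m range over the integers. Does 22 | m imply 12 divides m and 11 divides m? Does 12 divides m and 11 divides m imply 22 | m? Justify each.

The forward direction fails; the converse holds.

(⇒) This fails: take m = 22. Certainly 22 ∣ 22, but 12 ∤ 22.

(⇐) Suppose 12 ∣ m and 11 ∣ m. Any common multiple of 12 and 11 is a multiple of their lcm; here gcd(12, 11) = 1, so lcm(12, 11) = 12·11 = 132, so 132 ∣ m. Since 22 ∣ 132, it follows that 22 ∣ m.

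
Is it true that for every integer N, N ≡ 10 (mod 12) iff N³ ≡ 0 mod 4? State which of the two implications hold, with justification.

Only the forward direction holds.

[⇐] This fails: take N = 0. Then 0³ = 0 ≡ 0 (mod 4), yet 0 ≡ 0 (mod 12), not 10.

[⇒] Suppose N ≡ 10 (mod 12). Then N³ ≡ 10³ = 1000 (mod 12), and since 4 ∣ 12, also N³ ≡ 0 (mod 4).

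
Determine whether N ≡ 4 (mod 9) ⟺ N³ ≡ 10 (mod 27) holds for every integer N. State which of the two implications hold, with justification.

Forward direction. Suppose N ≡ 4 (mod 9). Working modulo 27, N ∈ {4, 13, 22}; for each such r, r³ ≡ 10 (mod 27).

Converse. The residues r modulo 27 with r³ ≡ 10 (mod 27) are exactly {4, 13, 22}, and each is ≡ 4 (mod 9).

The biconditional holds.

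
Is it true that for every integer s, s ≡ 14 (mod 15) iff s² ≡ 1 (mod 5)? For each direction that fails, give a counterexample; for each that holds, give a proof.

Converse. This fails: take s = 1. Then 1² = 1 ≡ 1 (mod 5), yet 1 ≡ 1 (mod 15), not 14.

Forward direction. Suppose s ≡ 14 (mod 15). Then s² ≡ 14² = 196 (mod 15), and since 5 ∣ 15, also s² ≡ 1 (mod 5).

Only the forward implication holds.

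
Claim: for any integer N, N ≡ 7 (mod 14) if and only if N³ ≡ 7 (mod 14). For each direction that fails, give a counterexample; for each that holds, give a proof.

(→) Suppose N ≡ 7 (mod 14). Write N = 14j + 7. Then (14j + 7)³ = 2744j³ + 4116j² + 2058j + 343 = 14(196j³ + 294j² + 147j + 24) + 7, so N³ ≡ 7 (mod 14).

(←) Conversely, suppose N³ ≡ 7 (mod 14). The only residue r in {0, …, 13} with r³ ≡ 7 (mod 14) is r = 7, so N ≡ 7 (mod 14).

Equivalent; both directions hold.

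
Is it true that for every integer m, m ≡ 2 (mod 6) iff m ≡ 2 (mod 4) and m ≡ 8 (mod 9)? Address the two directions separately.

(⟸) If m ≡ 2 (mod 4) and m ≡ 8 (mod 9), then by the Chinese remainder theorem m ≡ 26 (mod 36). Since 26 ≡ 2 (mod 6) and 6 ∣ 36, we get m ≡ 2 (mod 6).

(⟹) This fails: m = 32 gives 32 ≡ 2 (mod 6) but 32 ≡ 0 (mod 4), so the conjunction on the right does not hold.

Not equivalent: only (⇐) holds.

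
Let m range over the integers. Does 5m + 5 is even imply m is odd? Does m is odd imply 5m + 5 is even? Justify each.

Converse. Suppose m is odd; write m = 2j + 1. Then 5m + 5 = 5·(2j + 1) + 5 = 2·5j + 10, which is even.

Forward direction. Suppose 5m + 5 is even. Since 5 is odd, 5m and m have the same parity, so 5m + 5 ≡ m + 5 (mod 2). As 5 is odd, 5m + 5 is even exactly when m is odd. Thus m is odd.

Both directions hold; the statement is true.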